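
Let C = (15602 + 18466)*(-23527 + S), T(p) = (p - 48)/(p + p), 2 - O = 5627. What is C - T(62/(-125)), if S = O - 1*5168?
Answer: -72491256151/62 ≈ -1.1692e+9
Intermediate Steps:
O = -5625 (O = 2 - 1*5627 = 2 - 5627 = -5625)
S = -10793 (S = -5625 - 1*5168 = -5625 - 5168 = -10793)
T(p) = (-48 + p)/(2*p) (T(p) = (-48 + p)/((2*p)) = (-48 + p)*(1/(2*p)) = (-48 + p)/(2*p))
C = -1169213760 (C = (15602 + 18466)*(-23527 - 10793) = 34068*(-34320) = -1169213760)
C - T(62/(-125)) = -1169213760 - (-48 + 62/(-125))/(2*(62/(-125))) = -1169213760 - (-48 + 62*(-1/125))/(2*(62*(-1/125))) = -1169213760 - (-48 - 62/125)/(2*(-62/125)) = -1169213760 - (-125)*(-6062)/(2*62*125) = -1169213760 - 1*3031/62 = -1169213760 - 3031/62 = -72491256151/62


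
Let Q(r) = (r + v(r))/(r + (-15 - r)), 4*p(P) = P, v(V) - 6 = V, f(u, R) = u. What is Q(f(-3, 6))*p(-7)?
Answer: 0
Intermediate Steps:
v(V) = 6 + V
p(P) = P/4
Q(r) = -⅖ - 2*r/15 (Q(r) = (r + (6 + r))/(r + (-15 - r)) = (6 + 2*r)/(-15) = (6 + 2*r)*(-1/15) = -⅖ - 2*r/15)
Q(f(-3, 6))*p(-7) = (-⅖ - 2/15*(-3))*((¼)*(-7)) = (-⅖ + ⅖)*(-7/4) = 0*(-7/4) = 0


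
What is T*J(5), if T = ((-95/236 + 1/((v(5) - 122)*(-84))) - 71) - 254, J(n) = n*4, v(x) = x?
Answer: -943426280/144963 ≈ -6508.0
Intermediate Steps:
J(n) = 4*n
T = -47171314/144963 (T = ((-95/236 + 1/((5 - 122)*(-84))) - 71) - 254 = ((-95*1/236 - 1/84/(-117)) - 71) - 254 = ((-95/236 - 1/117*(-1/84)) - 71) - 254 = ((-95/236 + 1/9828) - 71) - 254 = (-58339/144963 - 71) - 254 = -10350712/144963 - 254 = -47171314/144963 ≈ -325.40)
T*J(5) = -188685256*5/144963 = -47171314/144963*20 = -943426280/144963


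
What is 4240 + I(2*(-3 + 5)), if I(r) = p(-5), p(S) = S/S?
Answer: 4241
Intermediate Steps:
p(S) = 1
I(r) = 1
4240 + I(2*(-3 + 5)) = 4240 + 1 = 4241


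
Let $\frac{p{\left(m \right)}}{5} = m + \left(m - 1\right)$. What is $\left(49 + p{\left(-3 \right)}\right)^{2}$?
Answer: $196$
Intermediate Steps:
$p{\left(m \right)} = -5 + 10 m$ ($p{\left(m \right)} = 5 \left(m + \left(m - 1\right)\right) = 5 \left(m + \left(-1 + m\right)\right) = 5 \left(-1 + 2 m\right) = -5 + 10 m$)
$\left(49 + p{\left(-3 \right)}\right)^{2} = \left(49 + \left(-5 + 10 \left(-3\right)\right)\right)^{2} = \left(49 - 35\right)^{2} = 14^{2} = 196$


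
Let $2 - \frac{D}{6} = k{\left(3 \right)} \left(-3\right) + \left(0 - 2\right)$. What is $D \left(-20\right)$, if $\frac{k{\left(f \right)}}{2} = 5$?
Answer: $-4080$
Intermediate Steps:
$k{\left(f \right)} = 10$ ($k{\left(f \right)} = 2 \cdot 5 = 10$)
$D = 204$ ($D = 12 - 6 \left(10 \left(-3\right) + \left(0 - 2\right)\right) = 12 - 6 \left(-30 + \left(0 - 2\right)\right) = 12 - 6 \left(-30 - 2\right) = 12 - -192 = 12 + 192 = 204$)
$D \left(-20\right) = 204 \left(-20\right) = -4080$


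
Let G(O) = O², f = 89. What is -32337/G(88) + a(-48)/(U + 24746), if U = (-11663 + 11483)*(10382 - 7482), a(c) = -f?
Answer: -8039506691/1925367488 ≈ -4.1756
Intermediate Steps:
a(c) = -89 (a(c) = -1*89 = -89)
U = -522000 (U = -180*2900 = -522000)
-32337/G(88) + a(-48)/(U + 24746) = -32337/(88²) - 89/(-522000 + 24746) = -32337/7744 - 89/(-497254) = -32337*1/7744 - 89*(-1/497254) = -32337/7744 + 89/497254 = -8039506691/1925367488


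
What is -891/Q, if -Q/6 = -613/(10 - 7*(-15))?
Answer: -34155/1226 ≈ -27.859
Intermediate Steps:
Q = 3678/115 (Q = -(-3678)/(10 - 7*(-15)) = -(-3678)/(10 + 105) = -(-3678)/115 = -6*(-613/115) = 3678/115 ≈ 31.983)
-891/Q = -891/3678/115 = -891*115/3678 = -34155/1226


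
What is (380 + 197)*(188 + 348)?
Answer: 309272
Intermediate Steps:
(380 + 197)*(188 + 348) = 577*536 = 309272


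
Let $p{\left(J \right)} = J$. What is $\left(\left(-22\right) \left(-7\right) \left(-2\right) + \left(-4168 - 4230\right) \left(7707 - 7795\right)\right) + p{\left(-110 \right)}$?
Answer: $738606$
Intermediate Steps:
$\left(\left(-22\right) \left(-7\right) \left(-2\right) + \left(-4168 - 4230\right) \left(7707 - 7795\right)\right) + p{\left(-110 \right)} = \left(\left(-22\right) \left(-7\right) \left(-2\right) + \left(-4168 - 4230\right) \left(7707 - 7795\right)\right) - 110 = \left(154 \left(-2\right) - -739024\right) - 110 = \left(-308 + 739024\right) - 110 = 738716 - 110 = 738606$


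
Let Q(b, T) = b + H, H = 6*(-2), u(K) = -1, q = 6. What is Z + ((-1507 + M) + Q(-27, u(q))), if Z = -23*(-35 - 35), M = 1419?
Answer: 1483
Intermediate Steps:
H = -12
Q(b, T) = -12 + b (Q(b, T) = b - 12 = -12 + b)
Z = 1610 (Z = -23*(-70) = 1610)
Z + ((-1507 + M) + Q(-27, u(q))) = 1610 + ((-1507 + 1419) + (-12 - 27)) = 1610 + (-88 - 39) = 1610 - 127 = 1483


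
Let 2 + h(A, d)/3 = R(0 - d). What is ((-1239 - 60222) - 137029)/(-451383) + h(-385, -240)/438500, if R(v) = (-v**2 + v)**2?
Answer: 2227733454413551/98965722750 ≈ 22510.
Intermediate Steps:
R(v) = (v - v**2)**2
h(A, d) = -6 + 3*d**2*(-1 - d)**2 (h(A, d) = -6 + 3*((0 - d)**2*(-1 + (0 - d))**2) = -6 + 3*((-d)**2*(-1 - d)**2) = -6 + 3*(d**2*(-1 - d)**2) = -6 + 3*d**2*(-1 - d)**2)
((-1239 - 60222) - 137029)/(-451383) + h(-385, -240)/438500 = ((-1239 - 60222) - 137029)/(-451383) + (-6 + 3*(-240)**2*(1 - 240)**2)/438500 = (-61461 - 137029)*(-1/451383) + (-6 + 3*57600*(-239)**2)*(1/438500) = -198490*(-1/451383) + (-6 + 3*57600*57121)*(1/438500) = 198490/451383 + (-6 + 9870508800)*(1/438500) = 198490/451383 + 9870508794*(1/438500) = 198490/451383 + 4935254397/219250 = 2227733454413551/98965722750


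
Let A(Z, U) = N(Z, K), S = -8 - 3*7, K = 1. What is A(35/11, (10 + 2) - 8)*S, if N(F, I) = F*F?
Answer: -35525/121 ≈ -293.60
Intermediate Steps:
N(F, I) = F²
S = -29 (S = -8 - 21 = -29)
A(Z, U) = Z²
A(35/11, (10 + 2) - 8)*S = (35/11)²*(-29) = (1225/121)*(-29) = -35525/121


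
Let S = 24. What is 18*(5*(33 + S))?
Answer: 5130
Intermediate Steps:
18*(5*(33 + S)) = 18*(5*(33 + 24)) = 18*(5*57) = 18*285 = 5130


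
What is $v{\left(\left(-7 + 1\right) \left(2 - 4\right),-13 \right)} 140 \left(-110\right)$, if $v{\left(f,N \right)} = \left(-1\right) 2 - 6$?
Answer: $123200$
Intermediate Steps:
$v{\left(f,N \right)} = -8$ ($v{\left(f,N \right)} = -2 - 6 = -8$)
$v{\left(\left(-7 + 1\right) \left(2 - 4\right),-13 \right)} 140 \left(-110\right) = \left(-8\right) 140 \left(-110\right) = \left(-1120\right) \left(-110\right) = 123200$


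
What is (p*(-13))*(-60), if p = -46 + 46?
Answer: 0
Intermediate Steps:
p = 0
(p*(-13))*(-60) = (0*(-13))*(-60) = 0*(-60) = 0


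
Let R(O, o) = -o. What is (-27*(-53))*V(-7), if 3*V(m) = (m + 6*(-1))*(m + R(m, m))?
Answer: 0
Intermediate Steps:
V(m) = 0 (V(m) = ((m + 6*(-1))*(m - m))/3 = ((m - 6)*0)/3 = ((-6 + m)*0)/3 = (⅓)*0 = 0)
(-27*(-53))*V(-7) = -27*(-53)*0 = 1431*0 = 0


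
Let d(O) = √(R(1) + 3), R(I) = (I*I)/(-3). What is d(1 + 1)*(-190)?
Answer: -380*√6/3 ≈ -310.27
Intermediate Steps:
R(I) = -I²/3 (R(I) = I²*(-⅓) = -I²/3)
d(O) = 2*√6/3 (d(O) = √(-⅓*1² + 3) = √(-⅓*1 + 3) = √(-⅓ + 3) = √(8/3) = 2*√6/3)
d(1 + 1)*(-190) = (2*√6/3)*(-190) = -380*√6/3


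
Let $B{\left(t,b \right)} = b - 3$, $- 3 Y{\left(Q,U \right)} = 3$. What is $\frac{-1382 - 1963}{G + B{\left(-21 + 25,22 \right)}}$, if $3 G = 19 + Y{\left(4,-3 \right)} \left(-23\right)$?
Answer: $- \frac{1115}{11} \approx -101.36$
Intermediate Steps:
$Y{\left(Q,U \right)} = -1$ ($Y{\left(Q,U \right)} = \left(- \frac{1}{3}\right) 3 = -1$)
$B{\left(t,b \right)} = -3 + b$ ($B{\left(t,b \right)} = b - 3 = -3 + b$)
$G = 14$ ($G = \frac{19 - -23}{3} = \frac{19 + 23}{3} = \frac{1}{3} \cdot 42 = 14$)
$\frac{-1382 - 1963}{G + B{\left(-21 + 25,22 \right)}} = \frac{-1382 - 1963}{14 + \left(-3 + 22\right)} = - \frac{3345}{14 + 19} = - \frac{3345}{33} = \left(-3345\right) \frac{1}{33} = - \frac{1115}{11}$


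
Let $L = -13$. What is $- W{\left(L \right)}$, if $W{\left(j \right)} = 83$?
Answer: $-83$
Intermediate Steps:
$- W{\left(L \right)} = \left(-1\right) 83 = -83$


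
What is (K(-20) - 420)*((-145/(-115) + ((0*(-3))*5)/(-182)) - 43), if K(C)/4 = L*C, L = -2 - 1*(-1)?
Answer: 326400/23 ≈ 14191.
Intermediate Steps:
L = -1 (L = -2 + 1 = -1)
K(C) = -4*C (K(C) = 4*(-C) = -4*C)
(K(-20) - 420)*((-145/(-115) + ((0*(-3))*5)/(-182)) - 43) = (-4*(-20) - 420)*((-145/(-115) + ((0*(-3))*5)/(-182)) - 43) = (80 - 420)*((-145*(-1/115) + (0*5)*(-1/182)) - 43) = -340*((29/23 + 0*(-1/182)) - 43) = -340*((29/23 + 0) - 43) = -340*(29/23 - 43) = -340*(-960/23) = 326400/23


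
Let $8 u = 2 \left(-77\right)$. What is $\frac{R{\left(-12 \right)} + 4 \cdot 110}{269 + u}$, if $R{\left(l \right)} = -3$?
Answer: $\frac{1748}{999} \approx 1.7498$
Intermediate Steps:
$u = - \frac{77}{4}$ ($u = \frac{2 \left(-77\right)}{8} = \frac{1}{8} \left(-154\right) = - \frac{77}{4} \approx -19.25$)
$\frac{R{\left(-12 \right)} + 4 \cdot 110}{269 + u} = \frac{-3 + 4 \cdot 110}{269 - \frac{77}{4}} = \frac{-3 + 440}{\frac{999}{4}} = 437 \cdot \frac{4}{999} = \frac{1748}{999}$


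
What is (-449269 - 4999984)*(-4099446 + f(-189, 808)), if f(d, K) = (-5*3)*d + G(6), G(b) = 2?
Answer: 22323458883077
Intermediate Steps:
f(d, K) = 2 - 15*d (f(d, K) = (-5*3)*d + 2 = -15*d + 2 = 2 - 15*d)
(-449269 - 4999984)*(-4099446 + f(-189, 808)) = (-449269 - 4999984)*(-4099446 + (2 - 15*(-189))) = -5449253*(-4099446 + (2 + 2835)) = -5449253*(-4099446 + 2837) = -5449253*(-4096609) = 22323458883077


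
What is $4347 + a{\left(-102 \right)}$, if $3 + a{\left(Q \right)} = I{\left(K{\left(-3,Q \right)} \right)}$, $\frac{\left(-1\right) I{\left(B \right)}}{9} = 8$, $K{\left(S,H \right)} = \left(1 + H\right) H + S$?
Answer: $4272$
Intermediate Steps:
$K{\left(S,H \right)} = S + H \left(1 + H\right)$ ($K{\left(S,H \right)} = H \left(1 + H\right) + S = S + H \left(1 + H\right)$)
$I{\left(B \right)} = -72$ ($I{\left(B \right)} = \left(-9\right) 8 = -72$)
$a{\left(Q \right)} = -75$ ($a{\left(Q \right)} = -3 - 72 = -75$)
$4347 + a{\left(-102 \right)} = 4347 - 75 = 4272$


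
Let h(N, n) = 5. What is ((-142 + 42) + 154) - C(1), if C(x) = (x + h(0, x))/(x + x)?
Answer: 51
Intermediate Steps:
C(x) = (5 + x)/(2*x) (C(x) = (x + 5)/(x + x) = (5 + x)/((2*x)) = (5 + x)*(1/(2*x)) = (5 + x)/(2*x))
((-142 + 42) + 154) - C(1) = ((-142 + 42) + 154) - (5 + 1)/(2*1) = (-100 + 154) - 6/2 = 54 - 1*3 = 54 - 3 = 51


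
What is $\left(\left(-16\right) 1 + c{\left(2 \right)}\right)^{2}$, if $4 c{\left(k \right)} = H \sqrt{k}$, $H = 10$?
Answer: $\frac{537}{2} - 80 \sqrt{2} \approx 155.36$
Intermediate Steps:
$c{\left(k \right)} = \frac{5 \sqrt{k}}{2}$ ($c{\left(k \right)} = \frac{10 \sqrt{k}}{4} = \frac{5 \sqrt{k}}{2}$)
$\left(\left(-16\right) 1 + c{\left(2 \right)}\right)^{2} = \left(\left(-16\right) 1 + \frac{5 \sqrt{2}}{2}\right)^{2} = \left(-16 + \frac{5 \sqrt{2}}{2}\right)^{2}$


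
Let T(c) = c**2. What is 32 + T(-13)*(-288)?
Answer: -48640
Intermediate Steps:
32 + T(-13)*(-288) = 32 + (-13)**2*(-288) = 32 + 169*(-288) = 32 - 48672 = -48640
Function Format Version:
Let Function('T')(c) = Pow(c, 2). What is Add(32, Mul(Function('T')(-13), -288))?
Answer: -48640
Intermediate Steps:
Add(32, Mul(Function('T')(-13), -288)) = Add(32, Mul(Pow(-13, 2), -288)) = Add(32, Mul(169, -288)) = Add(32, -48672) = -48640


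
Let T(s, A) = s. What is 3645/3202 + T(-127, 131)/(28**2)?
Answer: 1225513/1255184 ≈ 0.97636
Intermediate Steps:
3645/3202 + T(-127, 131)/(28**2) = 3645/3202 - 127/(28**2) = 3645*(1/3202) - 127/784 = 3645/3202 - 127*1/784 = 3645/3202 - 127/784 = 1225513/1255184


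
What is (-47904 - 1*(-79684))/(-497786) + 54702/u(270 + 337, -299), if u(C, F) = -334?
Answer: -6810126073/41565131 ≈ -163.84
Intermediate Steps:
(-47904 - 1*(-79684))/(-497786) + 54702/u(270 + 337, -299) = (-47904 - 1*(-79684))/(-497786) + 54702/(-334) = (-47904 + 79684)*(-1/497786) + 54702*(-1/334) = 31780*(-1/497786) - 27351/167 = -15890/248893 - 27351/167 = -6810126073/41565131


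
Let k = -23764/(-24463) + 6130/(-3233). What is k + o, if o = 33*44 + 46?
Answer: 118402011564/79088879 ≈ 1497.1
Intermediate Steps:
o = 1498 (o = 1452 + 46 = 1498)
k = -73129178/79088879 (k = -23764*(-1/24463) + 6130*(-1/3233) = 23764/24463 - 6130/3233 = -73129178/79088879 ≈ -0.92465)
k + o = -73129178/79088879 + 1498 = 118402011564/79088879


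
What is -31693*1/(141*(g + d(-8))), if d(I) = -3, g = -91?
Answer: 31693/13254 ≈ 2.3912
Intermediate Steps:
-31693*1/(141*(g + d(-8))) = -31693*1/(141*(-91 - 3)) = -31693/(141*(-94)) = -31693/(-13254) = -31693*(-1/13254) = 31693/13254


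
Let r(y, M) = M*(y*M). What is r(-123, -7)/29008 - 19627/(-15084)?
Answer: 2440963/2232432 ≈ 1.0934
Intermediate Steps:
r(y, M) = y*M² (r(y, M) = M*(M*y) = y*M²)
r(-123, -7)/29008 - 19627/(-15084) = -123*(-7)²/29008 - 19627/(-15084) = -123*49*(1/29008) - 19627*(-1/15084) = -6027*1/29008 + 19627/15084 = -123/592 + 19627/15084 = 2440963/2232432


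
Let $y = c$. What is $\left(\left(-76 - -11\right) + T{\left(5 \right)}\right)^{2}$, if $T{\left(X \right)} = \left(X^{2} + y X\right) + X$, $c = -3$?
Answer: $2500$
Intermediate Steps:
$y = -3$
$T{\left(X \right)} = X^{2} - 2 X$ ($T{\left(X \right)} = \left(X^{2} - 3 X\right) + X = X^{2} - 2 X$)
$\left(\left(-76 - -11\right) + T{\left(5 \right)}\right)^{2} = \left(\left(-76 - -11\right) + 5 \left(-2 + 5\right)\right)^{2} = \left(\left(-76 + 11\right) + 5 \cdot 3\right)^{2} = \left(-65 + 15\right)^{2} = \left(-50\right)^{2} = 2500$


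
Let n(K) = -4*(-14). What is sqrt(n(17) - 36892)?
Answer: 2*I*sqrt(9209) ≈ 191.93*I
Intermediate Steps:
n(K) = 56
sqrt(n(17) - 36892) = sqrt(56 - 36892) = sqrt(-36836) = 2*I*sqrt(9209)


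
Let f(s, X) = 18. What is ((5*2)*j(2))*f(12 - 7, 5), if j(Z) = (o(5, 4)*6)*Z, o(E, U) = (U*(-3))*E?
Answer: -129600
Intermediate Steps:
o(E, U) = -3*E*U (o(E, U) = (-3*U)*E = -3*E*U)
j(Z) = -360*Z (j(Z) = (-3*5*4*6)*Z = (-60*6)*Z = -360*Z)
((5*2)*j(2))*f(12 - 7, 5) = ((5*2)*(-360*2))*18 = (10*(-720))*18 = -7200*18 = -129600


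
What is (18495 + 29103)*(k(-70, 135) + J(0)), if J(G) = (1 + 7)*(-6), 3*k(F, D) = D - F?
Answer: 967826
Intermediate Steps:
k(F, D) = -F/3 + D/3 (k(F, D) = (D - F)/3 = -F/3 + D/3)
J(G) = -48 (J(G) = 8*(-6) = -48)
(18495 + 29103)*(k(-70, 135) + J(0)) = (18495 + 29103)*((-⅓*(-70) + (⅓)*135) - 48) = 47598*((70/3 + 45) - 48) = 47598*(205/3 - 48) = 47598*(61/3) = 967826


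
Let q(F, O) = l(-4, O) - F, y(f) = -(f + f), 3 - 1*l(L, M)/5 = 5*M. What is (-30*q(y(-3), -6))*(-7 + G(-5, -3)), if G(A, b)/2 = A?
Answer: 81090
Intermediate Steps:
l(L, M) = 15 - 25*M
y(f) = -2*f
G(A, b) = 2*A
q(F, O) = 15 - F - 25*O (q(F, O) = (15 - 25*O) - F = 15 - F - 25*O)
(-30*q(y(-3), -6))*(-7 + G(-5, -3)) = (-30*(15 - (-2)*(-3) - 25*(-6)))*(-7 + 2*(-5)) = (-30*(15 - 1*6 + 150))*(-7 - 10) = -30*(15 - 6 + 150)*(-17) = -30*159*(-17) = -4770*(-17) = 81090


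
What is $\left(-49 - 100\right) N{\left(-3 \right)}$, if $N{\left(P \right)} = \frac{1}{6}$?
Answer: $- \frac{149}{6} \approx -24.833$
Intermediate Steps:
$N{\left(P \right)} = \frac{1}{6}$
$\left(-49 - 100\right) N{\left(-3 \right)} = \left(-49 - 100\right) \frac{1}{6} = \left(-149\right) \frac{1}{6} = - \frac{149}{6}$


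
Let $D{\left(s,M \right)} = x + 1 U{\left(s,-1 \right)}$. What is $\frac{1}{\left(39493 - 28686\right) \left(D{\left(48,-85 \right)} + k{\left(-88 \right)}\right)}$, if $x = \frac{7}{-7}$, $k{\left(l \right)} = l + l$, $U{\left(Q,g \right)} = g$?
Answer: $- \frac{1}{1923646} \approx -5.1985 \cdot 10^{-7}$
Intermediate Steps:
$k{\left(l \right)} = 2 l$
$x = -1$ ($x = 7 \left(- \frac{1}{7}\right) = -1$)
$D{\left(s,M \right)} = -2$ ($D{\left(s,M \right)} = -1 + 1 \left(-1\right) = -1 - 1 = -2$)
$\frac{1}{\left(39493 - 28686\right) \left(D{\left(48,-85 \right)} + k{\left(-88 \right)}\right)} = \frac{1}{\left(39493 - 28686\right) \left(-2 + 2 \left(-88\right)\right)} = \frac{1}{10807 \left(-2 - 176\right)} = \frac{1}{10807 \left(-178\right)} = \frac{1}{10807} \left(- \frac{1}{178}\right) = - \frac{1}{1923646}$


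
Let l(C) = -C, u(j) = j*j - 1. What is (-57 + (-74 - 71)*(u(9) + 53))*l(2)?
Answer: 38684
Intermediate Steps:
u(j) = -1 + j**2 (u(j) = j**2 - 1 = -1 + j**2)
(-57 + (-74 - 71)*(u(9) + 53))*l(2) = (-57 + (-74 - 71)*((-1 + 9**2) + 53))*(-1*2) = (-57 - 145*((-1 + 81) + 53))*(-2) = (-57 - 145*(80 + 53))*(-2) = (-57 - 145*133)*(-2) = (-57 - 19285)*(-2) = -19342*(-2) = 38684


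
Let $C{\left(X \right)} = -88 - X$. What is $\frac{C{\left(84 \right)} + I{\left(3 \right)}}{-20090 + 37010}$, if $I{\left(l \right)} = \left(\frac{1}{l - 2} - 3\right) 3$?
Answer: $- \frac{89}{8460} \approx -0.01052$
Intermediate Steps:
$I{\left(l \right)} = -9 + \frac{3}{-2 + l}$ ($I{\left(l \right)} = \left(\frac{1}{-2 + l} - 3\right) 3 = \left(-3 + \frac{1}{-2 + l}\right) 3 = -9 + \frac{3}{-2 + l}$)
$\frac{C{\left(84 \right)} + I{\left(3 \right)}}{-20090 + 37010} = \frac{\left(-88 - 84\right) + \frac{3 \left(7 - 9\right)}{-2 + 3}}{-20090 + 37010} = \frac{\left(-88 - 84\right) + \frac{3 \left(7 - 9\right)}{1}}{16920} = \left(-172 + 3 \cdot 1 \left(-2\right)\right) \frac{1}{16920} = \left(-172 - 6\right) \frac{1}{16920} = \left(-178\right) \frac{1}{16920} = - \frac{89}{8460}$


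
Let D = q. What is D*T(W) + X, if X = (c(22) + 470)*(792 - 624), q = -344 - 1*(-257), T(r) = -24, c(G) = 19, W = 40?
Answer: 84240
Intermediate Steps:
q = -87 (q = -344 + 257 = -87)
D = -87
X = 82152 (X = (19 + 470)*(792 - 624) = 489*168 = 82152)
D*T(W) + X = -87*(-24) + 82152 = 2088 + 82152 = 84240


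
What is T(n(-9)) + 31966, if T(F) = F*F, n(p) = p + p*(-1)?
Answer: 31966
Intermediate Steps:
n(p) = 0 (n(p) = p - p = 0)
T(F) = F²
T(n(-9)) + 31966 = 0² + 31966 = 0 + 31966 = 31966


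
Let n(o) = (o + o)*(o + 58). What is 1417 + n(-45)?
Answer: 247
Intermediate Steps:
n(o) = 2*o*(58 + o) (n(o) = (2*o)*(58 + o) = 2*o*(58 + o))
1417 + n(-45) = 1417 + 2*(-45)*(58 - 45) = 1417 + 2*(-45)*13 = 1417 - 1170 = 247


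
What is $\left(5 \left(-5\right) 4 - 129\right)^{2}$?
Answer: $52441$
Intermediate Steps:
$\left(5 \left(-5\right) 4 - 129\right)^{2} = \left(\left(-25\right) 4 - 129\right)^{2} = \left(-100 - 129\right)^{2} = \left(-229\right)^{2} = 52441$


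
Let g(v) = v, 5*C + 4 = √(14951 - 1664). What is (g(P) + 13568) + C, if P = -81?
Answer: 67431/5 + √13287/5 ≈ 13509.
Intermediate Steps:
C = -⅘ + √13287/5 (C = -⅘ + √(14951 - 1664)/5 = -⅘ + √13287/5 ≈ 22.254)
(g(P) + 13568) + C = (-81 + 13568) + (-⅘ + √13287/5) = 13487 + (-⅘ + √13287/5) = 67431/5 + √13287/5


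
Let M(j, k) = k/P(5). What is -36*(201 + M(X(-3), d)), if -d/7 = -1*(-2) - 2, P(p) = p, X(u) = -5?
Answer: -7236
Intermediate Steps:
d = 0 (d = -7*(-1*(-2) - 2) = -7*(2 - 2) = -7*0 = 0)
M(j, k) = k/5
-36*(201 + M(X(-3), d)) = -36*(201 + (⅕)*0) = -36*(201 + 0) = -36*201 = -7236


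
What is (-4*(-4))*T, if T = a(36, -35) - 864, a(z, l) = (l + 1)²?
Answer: 4672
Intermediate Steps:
a(z, l) = (1 + l)²
T = 292 (T = (1 - 35)² - 864 = (-34)² - 864 = 1156 - 864 = 292)
(-4*(-4))*T = -4*(-4)*292 = 16*292 = 4672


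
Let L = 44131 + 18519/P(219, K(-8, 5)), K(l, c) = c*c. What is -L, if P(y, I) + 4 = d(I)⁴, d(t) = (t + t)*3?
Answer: -22341318591995/506249996 ≈ -44131.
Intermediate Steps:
d(t) = 6*t (d(t) = (2*t)*3 = 6*t)
K(l, c) = c²
P(y, I) = -4 + 1296*I⁴ (P(y, I) = -4 + (6*I)⁴ = -4 + 1296*I⁴)
L = 22341318591995/506249996 (L = 44131 + 18519/(-4 + 1296*(5²)⁴) = 44131 + 18519/(-4 + 1296*25⁴) = 44131 + 18519/(-4 + 1296*390625) = 44131 + 18519/(-4 + 506250000) = 44131 + 18519/506249996 = 22341318591995/506249996 ≈ 44131.)
-L = -1*22341318591995/506249996 = -22341318591995/506249996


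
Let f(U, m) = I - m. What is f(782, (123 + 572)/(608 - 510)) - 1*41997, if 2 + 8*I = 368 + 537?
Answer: -16421357/392 ≈ -41891.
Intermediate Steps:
I = 903/8 (I = -¼ + (368 + 537)/8 = -¼ + (⅛)*905 = -¼ + 905/8 = 903/8 ≈ 112.88)
f(U, m) = 903/8 - m
f(782, (123 + 572)/(608 - 510)) - 1*41997 = (903/8 - (123 + 572)/(608 - 510)) - 1*41997 = (903/8 - 695/98) - 41997 = 41467/392 - 41997 = -16421357/392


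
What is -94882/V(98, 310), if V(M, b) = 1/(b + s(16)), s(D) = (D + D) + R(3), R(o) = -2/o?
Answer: -97159168/3 ≈ -3.2386e+7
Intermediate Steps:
s(D) = -2/3 + 2*D (s(D) = (D + D) - 2/3 = 2*D - 2*1/3 = 2*D - 2/3 = -2/3 + 2*D)
V(M, b) = 1/(94/3 + b) (V(M, b) = 1/(b + (-2/3 + 2*16)) = 1/(b + (-2/3 + 32)) = 1/(b + 94/3) = 1/(94/3 + b))
-94882/V(98, 310) = -94882/(3/(94 + 3*310)) = -94882/(3/(94 + 930)) = -94882/(3/1024) = -94882/(3*(1/1024)) = -94882/3/1024 = -94882*1024/3 = -97159168/3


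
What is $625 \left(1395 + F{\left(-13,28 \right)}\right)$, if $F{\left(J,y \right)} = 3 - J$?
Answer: $881875$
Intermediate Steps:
$625 \left(1395 + F{\left(-13,28 \right)}\right) = 625 \left(1395 + \left(3 - -13\right)\right) = 625 \left(1395 + \left(3 + 13\right)\right) = 625 \left(1395 + 16\right) = 625 \cdot 1411 = 881875$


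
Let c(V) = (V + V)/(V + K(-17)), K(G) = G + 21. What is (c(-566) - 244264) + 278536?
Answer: 9630998/281 ≈ 34274.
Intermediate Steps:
K(G) = 21 + G
c(V) = 2*V/(4 + V) (c(V) = (V + V)/(V + (21 - 17)) = (2*V)/(V + 4) = (2*V)/(4 + V) = 2*V/(4 + V))
(c(-566) - 244264) + 278536 = (2*(-566)/(4 - 566) - 244264) + 278536 = (2*(-566)/(-562) - 244264) + 278536 = (2*(-566)*(-1/562) - 244264) + 278536 = (566/281 - 244264) + 278536 = -68637618/281 + 278536 = 9630998/281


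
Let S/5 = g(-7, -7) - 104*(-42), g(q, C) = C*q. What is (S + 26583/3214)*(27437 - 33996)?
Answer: -465739983107/3214 ≈ -1.4491e+8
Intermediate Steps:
S = 22085 (S = 5*(-7*(-7) - 104*(-42)) = 5*(49 + 4368) = 5*4417 = 22085)
(S + 26583/3214)*(27437 - 33996) = (22085 + 26583/3214)*(27437 - 33996) = (22085 + 26583*(1/3214))*(-6559) = (22085 + 26583/3214)*(-6559) = (71007773/3214)*(-6559) = -465739983107/3214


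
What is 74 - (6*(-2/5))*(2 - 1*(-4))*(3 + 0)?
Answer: 586/5 ≈ 117.20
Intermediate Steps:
74 - (6*(-2/5))*(2 - 1*(-4))*(3 + 0) = 74 - (6*(-2*1/5))*(2 + 4)*3 = 74 - (6*(-2/5))*6*3 = 74 - (-12/5*6)*3 = 74 - (-72)*3/5 = 74 - 1*(-216/5) = 74 + 216/5 = 586/5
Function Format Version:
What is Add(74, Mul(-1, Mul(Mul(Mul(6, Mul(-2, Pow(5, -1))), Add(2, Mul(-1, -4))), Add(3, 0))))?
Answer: Rational(586, 5) ≈ 117.20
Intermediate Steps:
Add(74, Mul(-1, Mul(Mul(Mul(6, Mul(-2, Pow(5, -1))), Add(2, Mul(-1, -4))), Add(3, 0)))) = Add(74, Mul(-1, Mul(Mul(Mul(6, Mul(-2, Rational(1, 5))), Add(2, 4)), 3))) = Add(74, Mul(-1, Mul(Mul(Mul(6, Rational(-2, 5)), 6), 3))) = Add(74, Mul(-1, Mul(Mul(Rational(-12, 5), 6), 3))) = Add(74, Mul(-1, Mul(Rational(-72, 5), 3))) = Add(74, Mul(-1, Rational(-216, 5))) = Add(74, Rational(216, 5)) = Rational(586, 5)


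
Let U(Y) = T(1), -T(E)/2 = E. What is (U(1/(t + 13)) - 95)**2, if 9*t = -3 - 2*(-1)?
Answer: 9409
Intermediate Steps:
t = -1/9 (t = (-3 - 2*(-1))/9 = (-3 + 2)/9 = (1/9)*(-1) = -1/9 ≈ -0.11111)
T(E) = -2*E
U(Y) = -2 (U(Y) = -2*1 = -2)
(U(1/(t + 13)) - 95)**2 = (-2 - 95)**2 = (-97)**2 = 9409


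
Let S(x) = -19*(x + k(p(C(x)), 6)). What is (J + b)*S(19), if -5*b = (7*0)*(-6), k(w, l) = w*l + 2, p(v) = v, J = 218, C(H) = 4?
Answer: -186390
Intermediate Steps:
k(w, l) = 2 + l*w (k(w, l) = l*w + 2 = 2 + l*w)
b = 0 (b = -7*0*(-6)/5 = -0*(-6) = -⅕*0 = 0)
S(x) = -494 - 19*x (S(x) = -19*(x + (2 + 6*4)) = -19*(x + (2 + 24)) = -19*(x + 26) = -19*(26 + x) = -494 - 19*x)
(J + b)*S(19) = (218 + 0)*(-494 - 19*19) = 218*(-494 - 361) = 218*(-855) = -186390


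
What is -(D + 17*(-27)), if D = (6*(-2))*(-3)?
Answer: 423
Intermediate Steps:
D = 36 (D = -12*(-3) = 36)
-(D + 17*(-27)) = -(36 + 17*(-27)) = -(36 - 459) = -1*(-423) = 423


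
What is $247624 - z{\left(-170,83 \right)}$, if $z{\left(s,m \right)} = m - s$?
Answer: $247371$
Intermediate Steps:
$247624 - z{\left(-170,83 \right)} = 247624 - \left(83 - -170\right) = 247624 - \left(83 + 170\right) = 247624 - 253 = 247371$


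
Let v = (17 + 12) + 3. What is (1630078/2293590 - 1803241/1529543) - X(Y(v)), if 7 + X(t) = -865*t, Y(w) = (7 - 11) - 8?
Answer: -18195812912142923/1754072264685 ≈ -10373.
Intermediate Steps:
v = 32 (v = 29 + 3 = 32)
Y(w) = -12 (Y(w) = -4 - 8 = -12)
X(t) = -7 - 865*t
(1630078/2293590 - 1803241/1529543) - X(Y(v)) = (1630078/2293590 - 1803241/1529543) - (-7 - 865*(-12)) = (1630078*(1/2293590) - 1803241*1/1529543) - (-7 + 10380) = (815039/1146795 - 1803241/1529543) - 1*10373 = -821310565418/1754072264685 - 10373 = -18195812912142923/1754072264685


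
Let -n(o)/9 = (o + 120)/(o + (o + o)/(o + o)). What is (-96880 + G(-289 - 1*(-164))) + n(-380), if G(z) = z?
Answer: -36767235/379 ≈ -97011.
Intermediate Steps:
n(o) = -9*(120 + o)/(1 + o) (n(o) = -9*(o + 120)/(o + (o + o)/(o + o)) = -9*(120 + o)/(o + (2*o)/((2*o))) = -9*(120 + o)/(o + (2*o)*(1/(2*o))) = -9*(120 + o)/(o + 1) = -9*(120 + o)/(1 + o))
(-96880 + G(-289 - 1*(-164))) + n(-380) = (-96880 + (-289 - 1*(-164))) + 9*(-120 - 1*(-380))/(1 - 380) = (-96880 + (-289 + 164)) + 9*(-120 + 380)/(-379) = (-96880 - 125) + 9*(-1/379)*260 = -97005 - 2340/379 = -36767235/379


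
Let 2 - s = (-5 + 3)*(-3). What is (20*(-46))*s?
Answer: 3680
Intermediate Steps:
s = -4 (s = 2 - (-5 + 3)*(-3) = 2 - (-2)*(-3) = 2 - 1*6 = 2 - 6 = -4)
(20*(-46))*s = (20*(-46))*(-4) = -920*(-4) = 3680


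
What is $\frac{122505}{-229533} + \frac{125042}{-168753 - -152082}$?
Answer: $- \frac{10247848747}{1275514881} \approx -8.0343$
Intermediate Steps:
$\frac{122505}{-229533} + \frac{125042}{-168753 - -152082} = 122505 \left(- \frac{1}{229533}\right) + \frac{125042}{-168753 + 152082} = - \frac{40835}{76511} + \frac{125042}{-16671} = - \frac{40835}{76511} + 125042 \left(- \frac{1}{16671}\right) = - \frac{40835}{76511} - \frac{125042}{16671} = - \frac{10247848747}{1275514881}$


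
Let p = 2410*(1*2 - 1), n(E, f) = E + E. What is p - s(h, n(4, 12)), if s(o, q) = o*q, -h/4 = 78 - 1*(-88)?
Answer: 7722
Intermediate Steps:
n(E, f) = 2*E
h = -664 (h = -4*(78 - 1*(-88)) = -4*(78 + 88) = -4*166 = -664)
p = 2410 (p = 2410*(2 - 1) = 2410*1 = 2410)
p - s(h, n(4, 12)) = 2410 - (-664)*2*4 = 2410 - (-664)*8 = 2410 - 1*(-5312) = 2410 + 5312 = 7722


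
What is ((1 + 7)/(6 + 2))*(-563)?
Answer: -563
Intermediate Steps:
((1 + 7)/(6 + 2))*(-563) = (8/8)*(-563) = (8*(⅛))*(-563) = 1*(-563) = -563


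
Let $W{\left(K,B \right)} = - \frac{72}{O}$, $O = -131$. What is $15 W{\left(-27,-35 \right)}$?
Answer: $\frac{1080}{131} \approx 8.2443$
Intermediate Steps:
$W{\left(K,B \right)} = \frac{72}{131}$ ($W{\left(K,B \right)} = - \frac{72}{-131} = \left(-72\right) \left(- \frac{1}{131}\right) = \frac{72}{131}$)
$15 W{\left(-27,-35 \right)} = 15 \cdot \frac{72}{131} = \frac{1080}{131}$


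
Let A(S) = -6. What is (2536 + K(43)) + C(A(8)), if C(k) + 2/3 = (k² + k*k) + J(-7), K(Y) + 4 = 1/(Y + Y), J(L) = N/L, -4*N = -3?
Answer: 9402895/3612 ≈ 2603.2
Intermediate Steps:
N = ¾ (N = -¼*(-3) = ¾ ≈ 0.75000)
J(L) = 3/(4*L)
K(Y) = -4 + 1/(2*Y) (K(Y) = -4 + 1/(Y + Y) = -4 + 1/(2*Y))
C(k) = -65/84 + 2*k² (C(k) = -⅔ + ((k² + k*k) + (¾)/(-7)) = -⅔ + ((k² + k²) + (¾)*(-⅐)) = -⅔ + (2*k² - 3/28) = -⅔ + (-3/28 + 2*k²) = -65/84 + 2*k²)
(2536 + K(43)) + C(A(8)) = (2536 + (-4 + (½)/43)) + (-65/84 + 2*(-6)²) = (2536 + (-4 + (½)*(1/43))) + (-65/84 + 2*36) = (2536 + (-4 + 1/86)) + (-65/84 + 72) = (2536 - 343/86) + 5983/84 = 217753/86 + 5983/84 = 9402895/3612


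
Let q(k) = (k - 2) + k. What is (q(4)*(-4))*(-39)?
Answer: 936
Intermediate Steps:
q(k) = -2 + 2*k (q(k) = (-2 + k) + k = -2 + 2*k)
(q(4)*(-4))*(-39) = ((-2 + 2*4)*(-4))*(-39) = ((-2 + 8)*(-4))*(-39) = (6*(-4))*(-39) = -24*(-39) = 936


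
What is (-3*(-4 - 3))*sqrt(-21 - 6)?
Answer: 63*I*sqrt(3) ≈ 109.12*I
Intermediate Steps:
(-3*(-4 - 3))*sqrt(-21 - 6) = (-3*(-7))*sqrt(-27) = 21*(3*I*sqrt(3)) = 63*I*sqrt(3)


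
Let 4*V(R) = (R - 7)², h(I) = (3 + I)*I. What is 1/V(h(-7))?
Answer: 4/441 ≈ 0.0090703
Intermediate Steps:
h(I) = I*(3 + I)
V(R) = (-7 + R)²/4 (V(R) = (R - 7)²/4 = (-7 + R)²/4)
1/V(h(-7)) = 1/((-7 - 7*(3 - 7))²/4) = 1/((-7 - 7*(-4))²/4) = 1/((-7 + 28)²/4) = 1/((¼)*21²) = 1/((¼)*441) = 1/(441/4) = 4/441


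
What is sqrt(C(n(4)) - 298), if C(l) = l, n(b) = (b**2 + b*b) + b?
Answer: I*sqrt(262) ≈ 16.186*I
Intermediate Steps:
n(b) = b + 2*b**2 (n(b) = (b**2 + b**2) + b = 2*b**2 + b = b + 2*b**2)
sqrt(C(n(4)) - 298) = sqrt(4*(1 + 2*4) - 298) = sqrt(4*(1 + 8) - 298) = sqrt(4*9 - 298) = sqrt(36 - 298) = sqrt(-262) = I*sqrt(262)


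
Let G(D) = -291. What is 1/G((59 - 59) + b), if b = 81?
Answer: -1/291 ≈ -0.0034364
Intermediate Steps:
1/G((59 - 59) + b) = 1/(-291) = -1/291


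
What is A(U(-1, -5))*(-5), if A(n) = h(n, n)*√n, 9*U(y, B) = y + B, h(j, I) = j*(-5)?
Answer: -50*I*√6/9 ≈ -13.608*I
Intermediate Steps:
h(j, I) = -5*j
U(y, B) = B/9 + y/9 (U(y, B) = (y + B)/9 = (B + y)/9 = B/9 + y/9)
A(n) = -5*n^(3/2) (A(n) = (-5*n)*√n = -5*n^(3/2))
A(U(-1, -5))*(-5) = -5*((⅑)*(-5) + (⅑)*(-1))^(3/2)*(-5) = -5*(-5/9 - ⅑)^(3/2)*(-5) = -(-10)*I*√6/9*(-5) = (10*I*√6/9)*(-5) = -50*I*√6/9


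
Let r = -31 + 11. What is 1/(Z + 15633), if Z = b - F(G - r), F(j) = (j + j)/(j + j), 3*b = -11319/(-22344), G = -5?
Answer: 456/7128269 ≈ 6.3971e-5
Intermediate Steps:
r = -20
b = 77/456 (b = (-11319/(-22344))/3 = (-11319*(-1/22344))/3 = (⅓)*(77/152) = 77/456 ≈ 0.16886)
F(j) = 1 (F(j) = (2*j)/((2*j)) = (2*j)*(1/(2*j)) = 1)
Z = -379/456 (Z = 77/456 - 1*1 = 77/456 - 1 = -379/456 ≈ -0.83114)
1/(Z + 15633) = 1/(-379/456 + 15633) = 1/(7128269/456) = 456/7128269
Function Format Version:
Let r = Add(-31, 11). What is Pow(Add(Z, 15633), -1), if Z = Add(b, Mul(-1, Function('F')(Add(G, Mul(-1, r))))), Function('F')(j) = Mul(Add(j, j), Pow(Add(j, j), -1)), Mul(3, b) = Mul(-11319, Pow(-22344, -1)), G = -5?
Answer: Rational(456, 7128269) ≈ 6.3971e-5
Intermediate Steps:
r = -20
b = Rational(77, 456) (b = Mul(Rational(1, 3), Mul(-11319, Pow(-22344, -1))) = Mul(Rational(1, 3), Mul(-11319, Rational(-1, 22344))) = Mul(Rational(1, 3), Rational(77, 152)) = Rational(77, 456) ≈ 0.16886)
Function('F')(j) = 1 (Function('F')(j) = Mul(Mul(2, j), Pow(Mul(2, j), -1)) = Mul(Mul(2, j), Mul(Rational(1, 2), Pow(j, -1))) = 1)
Z = Rational(-379, 456) (Z = Add(Rational(77, 456), Mul(-1, 1)) = Add(Rational(77, 456), -1) = Rational(-379, 456) ≈ -0.83114)
Pow(Add(Z, 15633), -1) = Pow(Add(Rational(-379, 456), 15633), -1) = Pow(Rational(7128269, 456), -1) = Rational(456, 7128269)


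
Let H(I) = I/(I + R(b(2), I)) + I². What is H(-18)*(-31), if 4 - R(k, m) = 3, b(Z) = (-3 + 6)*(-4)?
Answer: -171306/17 ≈ -10077.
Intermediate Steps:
b(Z) = -12 (b(Z) = 3*(-4) = -12)
R(k, m) = 1 (R(k, m) = 4 - 1*3 = 4 - 3 = 1)
H(I) = I² + I/(1 + I) (H(I) = I/(I + 1) + I² = I/(1 + I) + I² = I² + I/(1 + I))
H(-18)*(-31) = -18*(1 - 18 + (-18)²)/(1 - 18)*(-31) = -18*(1 - 18 + 324)/(-17)*(-31) = -18*(-1/17)*307*(-31) = (5526/17)*(-31) = -171306/17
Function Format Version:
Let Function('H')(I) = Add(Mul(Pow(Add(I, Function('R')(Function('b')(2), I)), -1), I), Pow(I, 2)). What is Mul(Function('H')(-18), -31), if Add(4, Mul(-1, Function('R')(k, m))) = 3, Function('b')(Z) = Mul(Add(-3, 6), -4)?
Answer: Rational(-171306, 17) ≈ -10077.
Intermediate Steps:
Function('b')(Z) = -12 (Function('b')(Z) = Mul(3, -4) = -12)
Function('R')(k, m) = 1 (Function('R')(k, m) = Add(4, Mul(-1, 3)) = Add(4, -3) = 1)
Function('H')(I) = Add(Pow(I, 2), Mul(I, Pow(Add(1, I), -1))) (Function('H')(I) = Add(Mul(Pow(Add(I, 1), -1), I), Pow(I, 2)) = Add(Mul(Pow(Add(1, I), -1), I), Pow(I, 2)) = Add(Mul(I, Pow(Add(1, I), -1)), Pow(I, 2)) = Add(Pow(I, 2), Mul(I, Pow(Add(1, I), -1))))
Mul(Function('H')(-18), -31) = Mul(Mul(-18, Pow(Add(1, -18), -1), Add(1, -18, Pow(-18, 2))), -31) = Mul(Mul(-18, Pow(-17, -1), Add(1, -18, 324)), -31) = Mul(Mul(-18, Rational(-1, 17), 307), -31) = Mul(Rational(5526, 17), -31) = Rational(-171306, 17)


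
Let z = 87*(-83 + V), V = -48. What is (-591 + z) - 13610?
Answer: -25598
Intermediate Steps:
z = -11397 (z = 87*(-83 - 48) = 87*(-131) = -11397)
(-591 + z) - 13610 = (-591 - 11397) - 13610 = -11988 - 13610 = -25598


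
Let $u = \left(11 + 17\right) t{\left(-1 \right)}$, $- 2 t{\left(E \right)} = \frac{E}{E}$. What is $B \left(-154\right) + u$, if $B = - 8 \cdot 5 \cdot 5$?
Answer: $30786$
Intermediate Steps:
$t{\left(E \right)} = - \frac{1}{2}$ ($t{\left(E \right)} = - \frac{E \frac{1}{E}}{2} = \left(- \frac{1}{2}\right) 1 = - \frac{1}{2}$)
$B = -200$ ($B = - 40 \cdot 5 = \left(-1\right) 200 = -200$)
$u = -14$ ($u = \left(11 + 17\right) \left(- \frac{1}{2}\right) = 28 \left(- \frac{1}{2}\right) = -14$)
$B \left(-154\right) + u = \left(-200\right) \left(-154\right) - 14 = 30800 - 14 = 30786$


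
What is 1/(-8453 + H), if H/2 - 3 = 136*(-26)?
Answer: -1/15519 ≈ -6.4437e-5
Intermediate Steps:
H = -7066 (H = 6 + 2*(136*(-26)) = 6 + 2*(-3536) = 6 - 7072 = -7066)
1/(-8453 + H) = 1/(-8453 - 7066) = 1/(-15519) = -1/15519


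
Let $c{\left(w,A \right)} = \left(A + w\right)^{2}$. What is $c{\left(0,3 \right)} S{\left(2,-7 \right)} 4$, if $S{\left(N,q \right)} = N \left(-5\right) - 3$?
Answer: $-468$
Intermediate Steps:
$S{\left(N,q \right)} = -3 - 5 N$ ($S{\left(N,q \right)} = - 5 N - 3 = -3 - 5 N$)
$c{\left(0,3 \right)} S{\left(2,-7 \right)} 4 = \left(3 + 0\right)^{2} \left(-3 - 10\right) 4 = 3^{2} \left(-3 - 10\right) 4 = 9 \left(-13\right) 4 = \left(-117\right) 4 = -468$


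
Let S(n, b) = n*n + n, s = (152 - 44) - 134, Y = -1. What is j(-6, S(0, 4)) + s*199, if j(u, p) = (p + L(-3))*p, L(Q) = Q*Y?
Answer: -5174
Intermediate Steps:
s = -26 (s = 108 - 134 = -26)
L(Q) = -Q (L(Q) = Q*(-1) = -Q)
S(n, b) = n + n**2 (S(n, b) = n**2 + n = n + n**2)
j(u, p) = p*(3 + p) (j(u, p) = (p - 1*(-3))*p = (p + 3)*p = (3 + p)*p = p*(3 + p))
j(-6, S(0, 4)) + s*199 = (0*(1 + 0))*(3 + 0*(1 + 0)) - 26*199 = (0*1)*(3 + 0*1) - 5174 = 0*(3 + 0) - 5174 = 0*3 - 5174 = 0 - 5174 = -5174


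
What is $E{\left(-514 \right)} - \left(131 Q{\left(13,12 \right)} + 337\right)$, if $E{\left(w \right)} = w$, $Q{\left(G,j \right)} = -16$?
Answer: $1245$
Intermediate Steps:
$E{\left(-514 \right)} - \left(131 Q{\left(13,12 \right)} + 337\right) = -514 - \left(131 \left(-16\right) + 337\right) = -514 - \left(-2096 + 337\right) = -514 - -1759 = -514 + 1759 = 1245$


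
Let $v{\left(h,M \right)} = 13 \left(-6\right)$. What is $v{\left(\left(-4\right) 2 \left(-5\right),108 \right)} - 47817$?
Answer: $-47895$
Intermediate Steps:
$v{\left(h,M \right)} = -78$
$v{\left(\left(-4\right) 2 \left(-5\right),108 \right)} - 47817 = -78 - 47817 = -47895$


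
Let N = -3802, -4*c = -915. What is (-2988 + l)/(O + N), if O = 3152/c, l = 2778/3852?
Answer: 584939065/741771508 ≈ 0.78857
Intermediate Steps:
c = 915/4 (c = -1/4*(-915) = 915/4 ≈ 228.75)
l = 463/642 (l = 2778*(1/3852) = 463/642 ≈ 0.72118)
O = 12608/915 (O = 3152/(915/4) = 3152*(4/915) = 12608/915 ≈ 13.779)
(-2988 + l)/(O + N) = (-2988 + 463/642)/(12608/915 - 3802) = -1917833/(642*(-3466222/915)) = -1917833/642*(-915/3466222) = 584939065/741771508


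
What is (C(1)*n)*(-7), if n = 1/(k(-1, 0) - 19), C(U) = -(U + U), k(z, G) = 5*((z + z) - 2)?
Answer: -14/39 ≈ -0.35897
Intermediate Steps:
k(z, G) = -10 + 10*z (k(z, G) = 5*(2*z - 2) = 5*(-2 + 2*z) = -10 + 10*z)
C(U) = -2*U
n = -1/39 (n = 1/((-10 + 10*(-1)) - 19) = 1/((-10 - 10) - 19) = 1/(-20 - 19) = 1/(-39) = -1/39 ≈ -0.025641)
(C(1)*n)*(-7) = (-2*1*(-1/39))*(-7) = -2*(-1/39)*(-7) = (2/39)*(-7) = -14/39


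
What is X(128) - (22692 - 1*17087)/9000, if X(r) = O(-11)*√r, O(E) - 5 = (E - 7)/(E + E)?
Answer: -1121/1800 + 512*√2/11 ≈ 65.202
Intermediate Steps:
O(E) = 5 + (-7 + E)/(2*E) (O(E) = 5 + (E - 7)/(E + E) = 5 + (-7 + E)/((2*E)) = 5 + (-7 + E)*(1/(2*E)) = 5 + (-7 + E)/(2*E))
X(r) = 64*√r/11 (X(r) = ((½)*(-7 + 11*(-11))/(-11))*√r = ((½)*(-1/11)*(-7 - 121))*√r = ((½)*(-1/11)*(-128))*√r = 64*√r/11)
X(128) - (22692 - 1*17087)/9000 = 64*√128/11 - (22692 - 1*17087)/9000 = 64*(8*√2)/11 - (22692 - 17087)/9000 = 512*√2/11 - 5605/9000 = 512*√2/11 - 1*1121/1800 = 512*√2/11 - 1121/1800 = -1121/1800 + 512*√2/11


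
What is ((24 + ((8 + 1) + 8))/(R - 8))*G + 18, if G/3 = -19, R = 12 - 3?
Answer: -2319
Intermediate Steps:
R = 9
G = -57 (G = 3*(-19) = -57)
((24 + ((8 + 1) + 8))/(R - 8))*G + 18 = ((24 + ((8 + 1) + 8))/(9 - 8))*(-57) + 18 = ((24 + (9 + 8))/1)*(-57) + 18 = ((24 + 17)*1)*(-57) + 18 = (41*1)*(-57) + 18 = 41*(-57) + 18 = -2337 + 18 = -2319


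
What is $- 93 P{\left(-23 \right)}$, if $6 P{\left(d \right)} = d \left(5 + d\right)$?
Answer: $-6417$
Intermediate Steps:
$P{\left(d \right)} = \frac{d \left(5 + d\right)}{6}$
$- 93 P{\left(-23 \right)} = - 93 \cdot \frac{1}{6} \left(-23\right) \left(5 - 23\right) = - 93 \cdot \frac{1}{6} \left(-23\right) \left(-18\right) = \left(-93\right) 69 = -6417$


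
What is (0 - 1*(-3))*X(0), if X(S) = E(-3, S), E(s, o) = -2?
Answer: -6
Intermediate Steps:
X(S) = -2
(0 - 1*(-3))*X(0) = (0 - 1*(-3))*(-2) = (0 + 3)*(-2) = 3*(-2) = -6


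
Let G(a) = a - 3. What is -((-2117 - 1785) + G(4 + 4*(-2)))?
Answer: 3909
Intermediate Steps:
G(a) = -3 + a
-((-2117 - 1785) + G(4 + 4*(-2))) = -((-2117 - 1785) + (-3 + (4 + 4*(-2)))) = -(-3902 + (-3 + (4 - 8))) = -(-3902 + (-3 - 4)) = -(-3902 - 7) = -1*(-3909) = 3909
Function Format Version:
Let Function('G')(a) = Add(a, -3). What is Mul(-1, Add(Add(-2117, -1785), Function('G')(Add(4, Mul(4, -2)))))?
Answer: 3909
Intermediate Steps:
Function('G')(a) = Add(-3, a)
Mul(-1, Add(Add(-2117, -1785), Function('G')(Add(4, Mul(4, -2))))) = Mul(-1, Add(Add(-2117, -1785), Add(-3, Add(4, Mul(4, -2))))) = Mul(-1, Add(-3902, Add(-3, Add(4, -8)))) = Mul(-1, Add(-3902, Add(-3, -4))) = Mul(-1, Add(-3902, -7)) = Mul(-1, -3909) = 3909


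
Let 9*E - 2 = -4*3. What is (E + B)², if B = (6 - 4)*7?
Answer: 13456/81 ≈ 166.12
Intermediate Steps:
E = -10/9 (E = 2/9 + (-4*3)/9 = 2/9 + (⅑)*(-12) = 2/9 - 4/3 = -10/9 ≈ -1.1111)
B = 14 (B = 2*7 = 14)
(E + B)² = (-10/9 + 14)² = (116/9)² = 13456/81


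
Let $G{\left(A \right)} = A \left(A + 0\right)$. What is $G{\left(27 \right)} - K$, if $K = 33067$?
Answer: $-32338$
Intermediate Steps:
$G{\left(A \right)} = A^{2}$ ($G{\left(A \right)} = A A = A^{2}$)
$G{\left(27 \right)} - K = 27^{2} - 33067 = 729 - 33067 = -32338$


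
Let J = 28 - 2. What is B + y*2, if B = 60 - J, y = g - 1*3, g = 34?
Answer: 96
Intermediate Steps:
J = 26
y = 31 (y = 34 - 1*3 = 34 - 3 = 31)
B = 34 (B = 60 - 1*26 = 60 - 26 = 34)
B + y*2 = 34 + 31*2 = 34 + 62 = 96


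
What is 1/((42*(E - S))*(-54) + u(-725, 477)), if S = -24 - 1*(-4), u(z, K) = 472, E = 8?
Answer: -1/63032 ≈ -1.5865e-5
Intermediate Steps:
S = -20 (S = -24 + 4 = -20)
1/((42*(E - S))*(-54) + u(-725, 477)) = 1/((42*(8 - 1*(-20)))*(-54) + 472) = 1/((42*(8 + 20))*(-54) + 472) = 1/((42*28)*(-54) + 472) = 1/(1176*(-54) + 472) = 1/(-63504 + 472) = 1/(-63032) = -1/63032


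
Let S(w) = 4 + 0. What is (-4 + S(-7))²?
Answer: 0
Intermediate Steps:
S(w) = 4
(-4 + S(-7))² = (-4 + 4)² = 0² = 0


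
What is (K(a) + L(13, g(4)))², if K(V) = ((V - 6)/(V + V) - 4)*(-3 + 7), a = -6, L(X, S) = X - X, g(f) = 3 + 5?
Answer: 144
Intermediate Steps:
g(f) = 8
L(X, S) = 0
K(V) = -16 + 2*(-6 + V)/V (K(V) = ((-6 + V)/((2*V)) - 4)*4 = ((-6 + V)*(1/(2*V)) - 4)*4 = ((-6 + V)/(2*V) - 4)*4 = (-4 + (-6 + V)/(2*V))*4 = -16 + 2*(-6 + V)/V)
(K(a) + L(13, g(4)))² = ((-14 - 12/(-6)) + 0)² = ((-14 - 12*(-⅙)) + 0)² = ((-14 + 2) + 0)² = (-12 + 0)² = (-12)² = 144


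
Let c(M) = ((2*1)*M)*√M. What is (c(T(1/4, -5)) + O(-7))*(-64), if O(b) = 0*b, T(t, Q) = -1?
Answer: 128*I ≈ 128.0*I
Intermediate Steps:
O(b) = 0
c(M) = 2*M^(3/2) (c(M) = (2*M)*√M = 2*M^(3/2))
(c(T(1/4, -5)) + O(-7))*(-64) = (2*(-1)^(3/2) + 0)*(-64) = (2*(-I) + 0)*(-64) = (-2*I + 0)*(-64) = -2*I*(-64) = 128*I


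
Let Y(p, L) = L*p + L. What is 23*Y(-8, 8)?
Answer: -1288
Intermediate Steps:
Y(p, L) = L + L*p
23*Y(-8, 8) = 23*(8*(1 - 8)) = 23*(8*(-7)) = 23*(-56) = -1288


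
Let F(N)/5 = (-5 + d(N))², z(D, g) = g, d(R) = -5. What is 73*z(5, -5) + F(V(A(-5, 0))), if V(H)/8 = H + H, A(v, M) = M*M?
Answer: 135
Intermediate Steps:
A(v, M) = M²
V(H) = 16*H (V(H) = 8*(H + H) = 8*(2*H) = 16*H)
F(N) = 500 (F(N) = 5*(-5 - 5)² = 5*(-10)² = 5*100 = 500)
73*z(5, -5) + F(V(A(-5, 0))) = 73*(-5) + 500 = -365 + 500 = 135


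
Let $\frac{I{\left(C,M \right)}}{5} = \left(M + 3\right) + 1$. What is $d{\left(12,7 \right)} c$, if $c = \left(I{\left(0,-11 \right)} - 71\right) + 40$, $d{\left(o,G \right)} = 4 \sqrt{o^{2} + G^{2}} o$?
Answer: $- 3168 \sqrt{193} \approx -44011.0$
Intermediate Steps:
$I{\left(C,M \right)} = 20 + 5 M$ ($I{\left(C,M \right)} = 5 \left(\left(M + 3\right) + 1\right) = 5 \left(\left(3 + M\right) + 1\right) = 5 \left(4 + M\right) = 20 + 5 M$)
$d{\left(o,G \right)} = 4 o \sqrt{G^{2} + o^{2}}$ ($d{\left(o,G \right)} = 4 \sqrt{G^{2} + o^{2}} o = 4 o \sqrt{G^{2} + o^{2}}$)
$c = -66$ ($c = \left(\left(20 + 5 \left(-11\right)\right) - 71\right) + 40 = \left(\left(20 - 55\right) - 71\right) + 40 = \left(-35 - 71\right) + 40 = -106 + 40 = -66$)
$d{\left(12,7 \right)} c = 4 \cdot 12 \sqrt{7^{2} + 12^{2}} \left(-66\right) = 4 \cdot 12 \sqrt{49 + 144} \left(-66\right) = 4 \cdot 12 \sqrt{193} \left(-66\right) = 48 \sqrt{193} \left(-66\right) = - 3168 \sqrt{193}$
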